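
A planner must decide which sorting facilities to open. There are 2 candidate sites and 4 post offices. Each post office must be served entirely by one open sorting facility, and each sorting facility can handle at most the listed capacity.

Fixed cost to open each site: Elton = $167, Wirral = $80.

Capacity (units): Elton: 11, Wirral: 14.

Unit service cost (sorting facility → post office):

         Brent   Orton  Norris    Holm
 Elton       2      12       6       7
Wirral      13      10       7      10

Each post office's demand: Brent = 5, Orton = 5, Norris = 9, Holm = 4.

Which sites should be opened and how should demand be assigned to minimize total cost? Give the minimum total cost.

Minimum total cost: 398

Open {Elton, Wirral}: Brent→Elton 2·5=10, Orton→Wirral 10·5=50, Norris→Wirral 7·9=63, Holm→Elton 7·4=28.
Loads: Elton carries 9/11, Wirral carries 14/14. Service 151; fixed 247; total 398.
Next best feasible plan costs 420.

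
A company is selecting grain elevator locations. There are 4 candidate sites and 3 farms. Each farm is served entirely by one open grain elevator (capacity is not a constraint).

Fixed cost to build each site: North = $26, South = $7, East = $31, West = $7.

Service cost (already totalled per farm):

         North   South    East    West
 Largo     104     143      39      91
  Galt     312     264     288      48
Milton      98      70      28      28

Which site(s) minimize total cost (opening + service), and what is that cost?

For any fixed open set, each farm goes to its cheapest open site; total = fixed + service.
{East, West}: Largo→East 39, Galt→West 48, Milton→East 28. Service 115; fixed 38; total 153.
{South, East, West}: Largo→East 39, Galt→West 48, Milton→East 28. Service 115; fixed 45; total 160.
{West}: service 167 + fixed 7 = 174
{North, South, East, West}: Largo→East 39, Galt→West 48, Milton→East 28. Service 115; fixed 71; total 186.
No other subset beats 153.

Open East and West; minimum total cost 153.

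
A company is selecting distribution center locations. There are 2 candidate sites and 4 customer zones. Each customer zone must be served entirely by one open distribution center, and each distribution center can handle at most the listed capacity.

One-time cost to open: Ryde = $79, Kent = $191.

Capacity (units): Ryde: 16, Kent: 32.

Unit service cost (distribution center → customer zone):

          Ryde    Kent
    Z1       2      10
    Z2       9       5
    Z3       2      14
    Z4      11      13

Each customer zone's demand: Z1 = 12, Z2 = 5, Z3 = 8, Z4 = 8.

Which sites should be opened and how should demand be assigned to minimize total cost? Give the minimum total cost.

Open {Ryde, Kent}: Z1→Kent 10·12=120, Z2→Kent 5·5=25, Z3→Ryde 2·8=16, Z4→Ryde 11·8=88.
Loads: Ryde carries 16/16, Kent carries 17/32. Service 249; fixed 270; total 519.
Next best feasible plan costs 535.

Minimum total cost: 519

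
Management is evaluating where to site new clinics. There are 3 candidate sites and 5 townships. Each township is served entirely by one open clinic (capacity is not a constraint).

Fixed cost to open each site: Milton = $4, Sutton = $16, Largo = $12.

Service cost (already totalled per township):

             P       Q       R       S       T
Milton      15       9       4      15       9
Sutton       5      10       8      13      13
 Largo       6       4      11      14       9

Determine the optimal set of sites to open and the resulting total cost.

For any fixed open set, each township goes to its cheapest open site; total = fixed + service.
{Milton, Largo}: P→Largo 6, Q→Largo 4, R→Milton 4, S→Largo 14, T→Milton 9. Service 37; fixed 16; total 53.
{Milton}: P→Milton 15, Q→Milton 9, R→Milton 4, S→Milton 15, T→Milton 9. Service 52; fixed 4; total 56.
{Largo}: P→Largo 6, Q→Largo 4, R→Largo 11, S→Largo 14, T→Largo 9. Service 44; fixed 12; total 56.
{Milton, Sutton, Largo}: P→Sutton 5, Q→Largo 4, R→Milton 4, S→Sutton 13, T→Milton 9. Service 35; fixed 32; total 67.
No other subset beats 53.

Open Milton and Largo; minimum total cost 53.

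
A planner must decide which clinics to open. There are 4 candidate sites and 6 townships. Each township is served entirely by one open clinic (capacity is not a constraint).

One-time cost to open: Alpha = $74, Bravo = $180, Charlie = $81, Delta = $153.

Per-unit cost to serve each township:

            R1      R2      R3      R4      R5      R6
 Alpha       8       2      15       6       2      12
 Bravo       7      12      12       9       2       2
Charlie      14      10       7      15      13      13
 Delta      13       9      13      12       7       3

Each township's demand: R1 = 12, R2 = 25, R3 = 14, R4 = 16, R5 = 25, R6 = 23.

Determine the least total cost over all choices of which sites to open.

Minimum total cost: 748

For any fixed open set, each township goes to its cheapest open site; total = fixed + service.
{Alpha, Bravo}: R1→Bravo 7·12=84, R2→Alpha 2·25=50, R3→Bravo 12·14=168, R4→Alpha 6·16=96, R5→Alpha 2·25=50, R6→Bravo 2·23=46. Service 494; fixed 254; total 748.
{Alpha, Bravo, Charlie}: service 424 + fixed 335 = 759
{Alpha, Charlie, Delta}: service 459 + fixed 308 = 767
{Alpha, Bravo, Charlie, Delta}: R1→Bravo 7·12=84, R2→Alpha 2·25=50, R3→Charlie 7·14=98, R4→Alpha 6·16=96, R5→Alpha 2·25=50, R6→Bravo 2·23=46. Service 424; fixed 488; total 912.
No other subset beats 748.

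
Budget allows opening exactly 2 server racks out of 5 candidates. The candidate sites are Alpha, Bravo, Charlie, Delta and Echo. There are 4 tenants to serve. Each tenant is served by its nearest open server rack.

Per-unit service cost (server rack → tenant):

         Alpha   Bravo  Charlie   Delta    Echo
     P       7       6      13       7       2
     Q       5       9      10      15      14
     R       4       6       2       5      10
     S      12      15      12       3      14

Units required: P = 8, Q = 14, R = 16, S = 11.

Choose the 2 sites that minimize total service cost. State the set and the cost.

With exactly 2 open, each tenant uses its cheapest among the chosen.
{Alpha, Delta}: P→Alpha 7·8=56, Q→Alpha 5·14=70, R→Alpha 4·16=64, S→Delta 3·11=33. Service cost 223.
{Charlie, Delta}: service cost 261
{Alpha, Echo}: service cost 282
Among all 10 size-2 choices, {Alpha, Delta} is lowest.

Choose Alpha and Delta; total service cost 223.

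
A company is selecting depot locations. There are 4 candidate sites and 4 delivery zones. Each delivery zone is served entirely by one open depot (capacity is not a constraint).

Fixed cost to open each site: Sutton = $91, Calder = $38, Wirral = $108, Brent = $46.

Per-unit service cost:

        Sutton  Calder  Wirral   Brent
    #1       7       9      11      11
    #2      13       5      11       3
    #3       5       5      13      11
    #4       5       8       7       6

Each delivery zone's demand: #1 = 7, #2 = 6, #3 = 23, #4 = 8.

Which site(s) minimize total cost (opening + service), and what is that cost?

Open Calder only; minimum total cost 310.

For any fixed open set, each delivery zone goes to its cheapest open site; total = fixed + service.
{Calder}: #1→Calder 9·7=63, #2→Calder 5·6=30, #3→Calder 5·23=115, #4→Calder 8·8=64. Service 272; fixed 38; total 310.
{Calder, Brent}: #1→Calder 9·7=63, #2→Brent 3·6=18, #3→Calder 5·23=115, #4→Brent 6·8=48. Service 244; fixed 84; total 328.
{Sutton, Brent}: service 222 + fixed 137 = 359
{Sutton, Calder, Wirral, Brent}: #1→Sutton 7·7=49, #2→Brent 3·6=18, #3→Sutton 5·23=115, #4→Sutton 5·8=40. Service 222; fixed 283; total 505.
No other subset beats 310.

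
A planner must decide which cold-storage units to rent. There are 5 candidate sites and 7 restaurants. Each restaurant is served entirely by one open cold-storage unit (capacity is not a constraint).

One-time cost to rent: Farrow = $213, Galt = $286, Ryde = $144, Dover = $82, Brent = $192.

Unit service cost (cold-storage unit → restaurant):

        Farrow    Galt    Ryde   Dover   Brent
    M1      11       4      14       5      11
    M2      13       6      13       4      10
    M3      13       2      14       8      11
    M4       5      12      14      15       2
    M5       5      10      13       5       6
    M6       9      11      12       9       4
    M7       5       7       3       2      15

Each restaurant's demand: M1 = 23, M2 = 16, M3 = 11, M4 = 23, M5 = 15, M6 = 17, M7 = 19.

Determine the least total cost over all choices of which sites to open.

Minimum total cost: 768

For any fixed open set, each restaurant goes to its cheapest open site; total = fixed + service.
{Dover, Brent}: M1→Dover 5·23=115, M2→Dover 4·16=64, M3→Dover 8·11=88, M4→Brent 2·23=46, M5→Dover 5·15=75, M6→Brent 4·17=68, M7→Dover 2·19=38. Service 494; fixed 274; total 768.
{Ryde, Dover, Brent}: M1→Dover 5·23=115, M2→Dover 4·16=64, M3→Dover 8·11=88, M4→Brent 2·23=46, M5→Dover 5·15=75, M6→Brent 4·17=68, M7→Dover 2·19=38. Service 494; fixed 418; total 912.
{Farrow, Dover}: M1→Dover 5·23=115, M2→Dover 4·16=64, M3→Dover 8·11=88, M4→Farrow 5·23=115, M5→Farrow 5·15=75, M6→Farrow 9·17=153, M7→Dover 2·19=38. Service 648; fixed 295; total 943.
{Farrow, Galt, Ryde, Dover, Brent}: service 405 + fixed 917 = 1322
No other subset beats 768.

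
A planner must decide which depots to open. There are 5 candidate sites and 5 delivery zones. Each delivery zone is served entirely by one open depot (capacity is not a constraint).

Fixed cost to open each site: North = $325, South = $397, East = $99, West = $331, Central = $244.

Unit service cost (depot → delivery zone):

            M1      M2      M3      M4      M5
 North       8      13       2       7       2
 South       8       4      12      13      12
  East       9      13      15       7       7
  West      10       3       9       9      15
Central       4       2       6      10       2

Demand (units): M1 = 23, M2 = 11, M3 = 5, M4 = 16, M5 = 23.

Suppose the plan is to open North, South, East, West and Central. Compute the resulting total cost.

Total cost: 1678

Each delivery zone is assigned to its cheapest site among the open ones.
{North, South, East, West, Central}: M1→Central 4·23=92, M2→Central 2·11=22, M3→North 2·5=10, M4→North 7·16=112, M5→North 2·23=46. Service 282; fixed 1396; total 1678.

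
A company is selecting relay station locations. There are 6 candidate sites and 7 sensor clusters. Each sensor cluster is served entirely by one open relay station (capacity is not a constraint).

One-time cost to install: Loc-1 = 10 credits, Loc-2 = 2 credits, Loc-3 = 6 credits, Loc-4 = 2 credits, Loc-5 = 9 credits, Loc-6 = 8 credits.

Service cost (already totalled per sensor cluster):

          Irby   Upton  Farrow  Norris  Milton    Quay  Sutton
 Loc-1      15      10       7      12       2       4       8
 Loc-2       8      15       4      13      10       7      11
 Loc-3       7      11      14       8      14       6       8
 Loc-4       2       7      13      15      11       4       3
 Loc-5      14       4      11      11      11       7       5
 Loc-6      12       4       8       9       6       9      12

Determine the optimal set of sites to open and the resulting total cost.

Open Loc-2, Loc-4 and Loc-6; minimum total cost 44.

For any fixed open set, each sensor cluster goes to its cheapest open site; total = fixed + service.
{Loc-2, Loc-4, Loc-6}: Irby→Loc-4 2, Upton→Loc-6 4, Farrow→Loc-2 4, Norris→Loc-6 9, Milton→Loc-6 6, Quay→Loc-4 4, Sutton→Loc-4 3. Service 32; fixed 12; total 44.
{Loc-4, Loc-6}: Irby→Loc-4 2, Upton→Loc-6 4, Farrow→Loc-6 8, Norris→Loc-6 9, Milton→Loc-6 6, Quay→Loc-4 4, Sutton→Loc-4 3. Service 36; fixed 10; total 46.
{Loc-2, Loc-4}: Irby→Loc-4 2, Upton→Loc-4 7, Farrow→Loc-2 4, Norris→Loc-2 13, Milton→Loc-2 10, Quay→Loc-4 4, Sutton→Loc-4 3. Service 43; fixed 4; total 47.
{Loc-1, Loc-2, Loc-3, Loc-4, Loc-5, Loc-6}: service 27 + fixed 37 = 64
No other subset beats 44.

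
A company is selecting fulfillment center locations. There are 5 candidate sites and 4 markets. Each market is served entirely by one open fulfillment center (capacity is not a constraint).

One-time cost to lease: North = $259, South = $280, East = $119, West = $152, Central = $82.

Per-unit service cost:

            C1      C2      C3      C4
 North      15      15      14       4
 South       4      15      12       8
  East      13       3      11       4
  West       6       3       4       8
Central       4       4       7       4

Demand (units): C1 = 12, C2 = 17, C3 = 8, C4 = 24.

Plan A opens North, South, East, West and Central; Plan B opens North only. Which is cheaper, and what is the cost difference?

Plan A: {North, South, East, West, Central}: C1→South 4·12=48, C2→East 3·17=51, C3→West 4·8=32, C4→North 4·24=96. Service 227; fixed 892; total 1119.
Plan B: {North}: C1→North 15·12=180, C2→North 15·17=255, C3→North 14·8=112, C4→North 4·24=96. Service 643; fixed 259; total 902.
Difference: |1119 − 902| = 217.

Plan B is cheaper by 217.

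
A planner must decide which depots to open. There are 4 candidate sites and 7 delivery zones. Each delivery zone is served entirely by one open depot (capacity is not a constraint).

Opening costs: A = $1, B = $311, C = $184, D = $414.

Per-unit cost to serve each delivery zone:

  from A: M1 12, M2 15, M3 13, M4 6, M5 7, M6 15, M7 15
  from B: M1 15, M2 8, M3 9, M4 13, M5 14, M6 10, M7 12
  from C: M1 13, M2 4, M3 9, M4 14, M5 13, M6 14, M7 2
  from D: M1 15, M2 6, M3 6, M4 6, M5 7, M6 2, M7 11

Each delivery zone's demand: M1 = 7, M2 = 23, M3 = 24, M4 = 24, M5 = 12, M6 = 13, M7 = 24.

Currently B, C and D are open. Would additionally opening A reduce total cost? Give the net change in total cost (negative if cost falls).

Current service cost with {B, C, D}: 629.
Adding A: each delivery zone re-picks its cheapest; new service cost 622, saving 7.
Extra fixed cost: 1. Net change = 1 − 7 = -6.
(Totals: 1538 → 1532.)

Yes — net change −6 (cost falls by 6).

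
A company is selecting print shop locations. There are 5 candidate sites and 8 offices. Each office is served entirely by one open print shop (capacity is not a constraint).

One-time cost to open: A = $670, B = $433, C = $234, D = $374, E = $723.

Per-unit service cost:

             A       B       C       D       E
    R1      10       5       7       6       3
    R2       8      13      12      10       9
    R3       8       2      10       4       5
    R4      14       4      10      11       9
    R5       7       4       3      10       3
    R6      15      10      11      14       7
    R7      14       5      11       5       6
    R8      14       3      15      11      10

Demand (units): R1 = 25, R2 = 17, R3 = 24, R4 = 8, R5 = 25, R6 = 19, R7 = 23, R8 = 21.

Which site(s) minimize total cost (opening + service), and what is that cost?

Open B only; minimum total cost 1327.

For any fixed open set, each office goes to its cheapest open site; total = fixed + service.
{B}: R1→B 5·25=125, R2→B 13·17=221, R3→B 2·24=48, R4→B 4·8=32, R5→B 4·25=100, R6→B 10·19=190, R7→B 5·23=115, R8→B 3·21=63. Service 894; fixed 433; total 1327.
{B, C}: R1→B 5·25=125, R2→C 12·17=204, R3→B 2·24=48, R4→B 4·8=32, R5→C 3·25=75, R6→B 10·19=190, R7→B 5·23=115, R8→B 3·21=63. Service 852; fixed 667; total 1519.
{B, D}: R1→B 5·25=125, R2→D 10·17=170, R3→B 2·24=48, R4→B 4·8=32, R5→B 4·25=100, R6→B 10·19=190, R7→B 5·23=115, R8→B 3·21=63. Service 843; fixed 807; total 1650.
{A, B, C, D, E}: R1→E 3·25=75, R2→A 8·17=136, R3→B 2·24=48, R4→B 4·8=32, R5→C 3·25=75, R6→E 7·19=133, R7→B 5·23=115, R8→B 3·21=63. Service 677; fixed 2434; total 3111.
No other subset beats 1327.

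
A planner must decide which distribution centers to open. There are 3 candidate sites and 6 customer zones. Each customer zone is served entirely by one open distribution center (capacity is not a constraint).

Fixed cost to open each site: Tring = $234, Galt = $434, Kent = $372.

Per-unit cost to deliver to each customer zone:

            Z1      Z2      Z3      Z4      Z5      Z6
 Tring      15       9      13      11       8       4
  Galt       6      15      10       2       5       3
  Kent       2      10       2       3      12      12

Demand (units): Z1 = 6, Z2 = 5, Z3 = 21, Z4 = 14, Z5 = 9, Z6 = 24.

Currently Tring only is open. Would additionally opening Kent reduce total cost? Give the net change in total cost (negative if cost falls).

Yes — net change −49 (cost falls by 49).

Current service cost with {Tring}: 730.
Adding Kent: each customer zone re-picks its cheapest; new service cost 309, saving 421.
Extra fixed cost: 372. Net change = 372 − 421 = -49.
(Totals: 964 → 915.)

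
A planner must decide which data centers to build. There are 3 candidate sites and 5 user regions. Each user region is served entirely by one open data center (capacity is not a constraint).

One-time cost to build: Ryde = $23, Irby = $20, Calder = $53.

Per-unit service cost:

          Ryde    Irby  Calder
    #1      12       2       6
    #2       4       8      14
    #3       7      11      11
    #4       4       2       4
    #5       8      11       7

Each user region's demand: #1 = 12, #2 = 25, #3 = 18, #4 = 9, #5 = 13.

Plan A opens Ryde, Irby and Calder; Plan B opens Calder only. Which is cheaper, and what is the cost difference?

Plan A: {Ryde, Irby, Calder}: #1→Irby 2·12=24, #2→Ryde 4·25=100, #3→Ryde 7·18=126, #4→Irby 2·9=18, #5→Calder 7·13=91. Service 359; fixed 96; total 455.
Plan B: {Calder}: #1→Calder 6·12=72, #2→Calder 14·25=350, #3→Calder 11·18=198, #4→Calder 4·9=36, #5→Calder 7·13=91. Service 747; fixed 53; total 800.
Difference: |455 − 800| = 345.

Plan A is cheaper by 345.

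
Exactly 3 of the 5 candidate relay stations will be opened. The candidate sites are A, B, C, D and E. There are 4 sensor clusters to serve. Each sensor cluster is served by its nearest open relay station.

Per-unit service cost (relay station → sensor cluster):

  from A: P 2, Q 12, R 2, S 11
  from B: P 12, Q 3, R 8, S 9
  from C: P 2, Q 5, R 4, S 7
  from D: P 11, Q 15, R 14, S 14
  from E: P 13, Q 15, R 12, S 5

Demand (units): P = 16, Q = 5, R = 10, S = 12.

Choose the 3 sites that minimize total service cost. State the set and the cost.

Choose A, B and E; total service cost 127.

With exactly 3 open, each sensor cluster uses its cheapest among the chosen.
{A, B, E}: P→A 2·16=32, Q→B 3·5=15, R→A 2·10=20, S→E 5·12=60. Service cost 127.
{A, C, E}: service cost 137
{B, C, E}: service cost 147
Among all 10 size-3 choices, {A, B, E} is lowest.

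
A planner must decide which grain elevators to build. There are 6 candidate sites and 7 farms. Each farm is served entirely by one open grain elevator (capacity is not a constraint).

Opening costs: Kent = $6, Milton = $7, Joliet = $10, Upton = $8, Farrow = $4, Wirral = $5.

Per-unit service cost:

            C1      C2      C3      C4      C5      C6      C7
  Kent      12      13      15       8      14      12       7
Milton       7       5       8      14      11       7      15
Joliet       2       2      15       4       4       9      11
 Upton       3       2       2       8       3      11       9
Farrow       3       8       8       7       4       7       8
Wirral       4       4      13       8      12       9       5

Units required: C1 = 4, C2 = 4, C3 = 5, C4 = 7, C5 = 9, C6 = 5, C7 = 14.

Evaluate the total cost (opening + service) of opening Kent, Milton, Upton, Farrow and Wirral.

Each farm is assigned to its cheapest site among the open ones.
{Kent, Milton, Upton, Farrow, Wirral}: C1→Upton 3·4=12, C2→Upton 2·4=8, C3→Upton 2·5=10, C4→Farrow 7·7=49, C5→Upton 3·9=27, C6→Milton 7·5=35, C7→Wirral 5·14=70. Service 211; fixed 30; total 241.

Total cost: 241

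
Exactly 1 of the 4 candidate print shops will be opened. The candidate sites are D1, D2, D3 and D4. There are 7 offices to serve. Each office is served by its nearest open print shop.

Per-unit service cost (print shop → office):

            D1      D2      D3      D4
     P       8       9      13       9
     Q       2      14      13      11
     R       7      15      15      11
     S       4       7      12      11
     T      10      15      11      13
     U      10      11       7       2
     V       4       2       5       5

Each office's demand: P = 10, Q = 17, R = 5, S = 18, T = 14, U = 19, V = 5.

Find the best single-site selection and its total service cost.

With exactly 1 open, each office uses its cheapest among the chosen.
{D1}: P→D1 8·10=80, Q→D1 2·17=34, R→D1 7·5=35, S→D1 4·18=72, T→D1 10·14=140, U→D1 10·19=190, V→D1 4·5=20. Service cost 571.
{D4}: service cost 775
{D3}: service cost 954
Among all 4 size-1 choices, {D1} is lowest.

Choose D1 only; total service cost 571.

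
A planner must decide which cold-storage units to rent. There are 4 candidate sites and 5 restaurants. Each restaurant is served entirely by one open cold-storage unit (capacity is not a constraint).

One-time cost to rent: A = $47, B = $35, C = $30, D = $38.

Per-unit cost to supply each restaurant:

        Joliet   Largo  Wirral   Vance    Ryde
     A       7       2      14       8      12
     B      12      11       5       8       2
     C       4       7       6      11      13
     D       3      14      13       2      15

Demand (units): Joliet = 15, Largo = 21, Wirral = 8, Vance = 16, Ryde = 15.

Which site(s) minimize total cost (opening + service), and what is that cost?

Open A, B and D; minimum total cost 309.

For any fixed open set, each restaurant goes to its cheapest open site; total = fixed + service.
{A, B, D}: Joliet→D 3·15=45, Largo→A 2·21=42, Wirral→B 5·8=40, Vance→D 2·16=32, Ryde→B 2·15=30. Service 189; fixed 120; total 309.
{A, B, C, D}: service 189 + fixed 150 = 339
{B, C, D}: service 294 + fixed 103 = 397
{C}: service 626 + fixed 30 = 656
No other subset beats 309.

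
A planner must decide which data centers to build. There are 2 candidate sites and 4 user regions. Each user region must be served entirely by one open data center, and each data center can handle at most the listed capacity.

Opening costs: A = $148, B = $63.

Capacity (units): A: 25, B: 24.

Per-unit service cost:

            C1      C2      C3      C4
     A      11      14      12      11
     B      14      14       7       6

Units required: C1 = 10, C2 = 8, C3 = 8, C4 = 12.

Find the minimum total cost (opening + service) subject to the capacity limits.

Open {A, B}: C1→A 11·10=110, C2→A 14·8=112, C3→B 7·8=56, C4→B 6·12=72.
Loads: A carries 18/25, B carries 20/24. Service 350; fixed 211; total 561.
Next best feasible plan costs 601.

Minimum total cost: 561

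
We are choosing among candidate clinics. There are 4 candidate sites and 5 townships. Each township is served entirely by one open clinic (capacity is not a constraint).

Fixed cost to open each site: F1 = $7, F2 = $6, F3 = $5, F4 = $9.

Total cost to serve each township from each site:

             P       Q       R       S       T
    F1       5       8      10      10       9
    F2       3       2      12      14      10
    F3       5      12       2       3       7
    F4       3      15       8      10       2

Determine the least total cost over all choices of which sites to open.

Minimum total cost: 28

For any fixed open set, each township goes to its cheapest open site; total = fixed + service.
{F2, F3}: P→F2 3, Q→F2 2, R→F3 2, S→F3 3, T→F3 7. Service 17; fixed 11; total 28.
{F2, F3, F4}: service 12 + fixed 20 = 32
{F3}: P→F3 5, Q→F3 12, R→F3 2, S→F3 3, T→F3 7. Service 29; fixed 5; total 34.
{F1, F2, F3, F4}: P→F2 3, Q→F2 2, R→F3 2, S→F3 3, T→F4 2. Service 12; fixed 27; total 39.
No other subset beats 28.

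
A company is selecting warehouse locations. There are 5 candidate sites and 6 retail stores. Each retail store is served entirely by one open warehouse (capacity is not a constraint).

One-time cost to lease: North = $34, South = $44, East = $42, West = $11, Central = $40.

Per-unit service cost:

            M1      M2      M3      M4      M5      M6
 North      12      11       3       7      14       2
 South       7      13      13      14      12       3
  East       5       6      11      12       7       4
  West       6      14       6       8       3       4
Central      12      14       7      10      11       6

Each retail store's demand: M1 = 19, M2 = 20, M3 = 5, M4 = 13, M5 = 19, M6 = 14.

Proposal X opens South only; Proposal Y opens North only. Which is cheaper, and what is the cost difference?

Proposal X: {South}: M1→South 7·19=133, M2→South 13·20=260, M3→South 13·5=65, M4→South 14·13=182, M5→South 12·19=228, M6→South 3·14=42. Service 910; fixed 44; total 954.
Proposal Y: {North}: M1→North 12·19=228, M2→North 11·20=220, M3→North 3·5=15, M4→North 7·13=91, M5→North 14·19=266, M6→North 2·14=28. Service 848; fixed 34; total 882.
Difference: |954 − 882| = 72.

Proposal Y is cheaper by 72.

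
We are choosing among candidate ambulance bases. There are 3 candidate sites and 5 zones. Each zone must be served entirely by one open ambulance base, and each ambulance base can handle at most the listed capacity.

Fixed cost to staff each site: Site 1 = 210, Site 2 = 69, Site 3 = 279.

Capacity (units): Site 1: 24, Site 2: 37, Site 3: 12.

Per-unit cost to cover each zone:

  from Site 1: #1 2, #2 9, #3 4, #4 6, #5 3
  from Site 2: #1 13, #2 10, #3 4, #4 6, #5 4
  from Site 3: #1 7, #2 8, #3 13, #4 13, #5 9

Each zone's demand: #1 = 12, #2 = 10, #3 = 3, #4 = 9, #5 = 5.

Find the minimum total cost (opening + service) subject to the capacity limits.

Minimum total cost: 479

Open {Site 1, Site 2}: #1→Site 1 2·12=24, #2→Site 1 9·10=90, #3→Site 2 4·3=12, #4→Site 2 6·9=54, #5→Site 2 4·5=20.
Loads: Site 1 carries 22/24, Site 2 carries 17/37. Service 200; fixed 279; total 479.
Next best feasible plan costs 484.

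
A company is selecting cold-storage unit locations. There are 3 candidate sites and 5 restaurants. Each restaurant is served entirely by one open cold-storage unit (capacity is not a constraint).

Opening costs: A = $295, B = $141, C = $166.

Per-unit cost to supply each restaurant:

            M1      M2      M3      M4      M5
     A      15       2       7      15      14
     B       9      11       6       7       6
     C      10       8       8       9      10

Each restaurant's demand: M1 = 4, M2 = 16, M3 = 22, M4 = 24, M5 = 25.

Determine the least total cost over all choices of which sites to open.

Minimum total cost: 803

For any fixed open set, each restaurant goes to its cheapest open site; total = fixed + service.
{B}: M1→B 9·4=36, M2→B 11·16=176, M3→B 6·22=132, M4→B 7·24=168, M5→B 6·25=150. Service 662; fixed 141; total 803.
{B, C}: M1→B 9·4=36, M2→C 8·16=128, M3→B 6·22=132, M4→B 7·24=168, M5→B 6·25=150. Service 614; fixed 307; total 921.
{A, B}: M1→B 9·4=36, M2→A 2·16=32, M3→B 6·22=132, M4→B 7·24=168, M5→B 6·25=150. Service 518; fixed 436; total 954.
{A, B, C}: service 518 + fixed 602 = 1120
(All 7 nonempty subsets were checked; B only is lowest.)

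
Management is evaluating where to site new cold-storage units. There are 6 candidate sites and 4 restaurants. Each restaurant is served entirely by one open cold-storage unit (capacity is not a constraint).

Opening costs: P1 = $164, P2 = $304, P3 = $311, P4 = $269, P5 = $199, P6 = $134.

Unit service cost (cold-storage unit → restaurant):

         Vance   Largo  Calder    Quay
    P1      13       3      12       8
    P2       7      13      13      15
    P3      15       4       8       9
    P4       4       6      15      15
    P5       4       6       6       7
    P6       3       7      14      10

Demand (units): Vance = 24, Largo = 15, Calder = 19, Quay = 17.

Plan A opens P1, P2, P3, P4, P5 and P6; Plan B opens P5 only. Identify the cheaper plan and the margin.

Plan B is cheaper by 1113.

Plan A: {P1, P2, P3, P4, P5, P6}: Vance→P6 3·24=72, Largo→P1 3·15=45, Calder→P5 6·19=114, Quay→P5 7·17=119. Service 350; fixed 1381; total 1731.
Plan B: {P5}: Vance→P5 4·24=96, Largo→P5 6·15=90, Calder→P5 6·19=114, Quay→P5 7·17=119. Service 419; fixed 199; total 618.
Difference: |1731 − 618| = 1113.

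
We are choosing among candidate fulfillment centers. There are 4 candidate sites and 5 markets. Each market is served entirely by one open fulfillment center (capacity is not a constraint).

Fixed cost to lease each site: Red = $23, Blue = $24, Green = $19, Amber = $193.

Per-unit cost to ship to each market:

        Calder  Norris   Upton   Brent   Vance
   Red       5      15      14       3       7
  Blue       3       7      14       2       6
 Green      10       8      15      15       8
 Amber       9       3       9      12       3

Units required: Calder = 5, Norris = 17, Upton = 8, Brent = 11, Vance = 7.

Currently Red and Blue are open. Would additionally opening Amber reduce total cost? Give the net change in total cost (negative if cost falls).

Current service cost with {Red, Blue}: 310.
Adding Amber: each market re-picks its cheapest; new service cost 181, saving 129.
Extra fixed cost: 193. Net change = 193 − 129 = 64.
(Totals: 357 → 421.)

No — net change +64 (cost rises by 64).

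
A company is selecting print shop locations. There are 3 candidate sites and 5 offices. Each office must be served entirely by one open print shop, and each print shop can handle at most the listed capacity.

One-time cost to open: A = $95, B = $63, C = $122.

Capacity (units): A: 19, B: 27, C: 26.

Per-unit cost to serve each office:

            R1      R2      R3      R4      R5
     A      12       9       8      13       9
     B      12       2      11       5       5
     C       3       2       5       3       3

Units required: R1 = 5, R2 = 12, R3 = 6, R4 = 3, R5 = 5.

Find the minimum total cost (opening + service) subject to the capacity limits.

Minimum total cost: 278

Open {B, C}: R1→C 3·5=15, R2→B 2·12=24, R3→C 5·6=30, R4→C 3·3=9, R5→C 3·5=15.
Loads: B carries 12/27, C carries 19/26. Service 93; fixed 185; total 278.
Next best feasible plan costs 284.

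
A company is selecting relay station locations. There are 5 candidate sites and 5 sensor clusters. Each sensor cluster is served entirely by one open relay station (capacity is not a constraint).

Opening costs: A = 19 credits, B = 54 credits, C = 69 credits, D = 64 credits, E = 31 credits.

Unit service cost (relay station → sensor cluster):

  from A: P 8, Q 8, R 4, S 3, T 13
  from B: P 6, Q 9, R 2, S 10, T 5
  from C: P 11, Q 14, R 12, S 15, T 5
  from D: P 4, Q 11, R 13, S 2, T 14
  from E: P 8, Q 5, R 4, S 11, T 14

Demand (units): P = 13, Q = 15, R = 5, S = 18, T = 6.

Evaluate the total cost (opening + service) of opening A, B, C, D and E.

Total cost: 440

Each sensor cluster is assigned to its cheapest site among the open ones.
{A, B, C, D, E}: P→D 4·13=52, Q→E 5·15=75, R→B 2·5=10, S→D 2·18=36, T→B 5·6=30. Service 203; fixed 237; total 440.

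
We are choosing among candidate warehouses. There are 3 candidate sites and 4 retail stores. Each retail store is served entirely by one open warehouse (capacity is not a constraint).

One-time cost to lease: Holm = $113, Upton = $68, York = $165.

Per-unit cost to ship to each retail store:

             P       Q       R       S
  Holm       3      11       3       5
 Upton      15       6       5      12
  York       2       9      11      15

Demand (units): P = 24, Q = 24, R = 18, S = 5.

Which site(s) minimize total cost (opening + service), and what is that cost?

For any fixed open set, each retail store goes to its cheapest open site; total = fixed + service.
{Holm, Upton}: P→Holm 3·24=72, Q→Upton 6·24=144, R→Holm 3·18=54, S→Holm 5·5=25. Service 295; fixed 181; total 476.
{Holm}: P→Holm 3·24=72, Q→Holm 11·24=264, R→Holm 3·18=54, S→Holm 5·5=25. Service 415; fixed 113; total 528.
{Upton, York}: service 342 + fixed 233 = 575
{Holm, Upton, York}: P→York 2·24=48, Q→Upton 6·24=144, R→Holm 3·18=54, S→Holm 5·5=25. Service 271; fixed 346; total 617.
No other subset beats 476.

Open Holm and Upton; minimum total cost 476.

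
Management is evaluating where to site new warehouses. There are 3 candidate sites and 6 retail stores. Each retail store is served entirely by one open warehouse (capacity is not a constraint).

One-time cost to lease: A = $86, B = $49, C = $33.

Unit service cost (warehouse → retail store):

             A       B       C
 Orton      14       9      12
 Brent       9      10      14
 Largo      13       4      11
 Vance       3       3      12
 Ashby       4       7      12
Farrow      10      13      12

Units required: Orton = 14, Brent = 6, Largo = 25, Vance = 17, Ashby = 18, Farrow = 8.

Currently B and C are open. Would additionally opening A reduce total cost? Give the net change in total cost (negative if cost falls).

No — net change +10 (cost rises by 10).

Current service cost with {B, C}: 559.
Adding A: each retail store re-picks its cheapest; new service cost 483, saving 76.
Extra fixed cost: 86. Net change = 86 − 76 = 10.
(Totals: 641 → 651.)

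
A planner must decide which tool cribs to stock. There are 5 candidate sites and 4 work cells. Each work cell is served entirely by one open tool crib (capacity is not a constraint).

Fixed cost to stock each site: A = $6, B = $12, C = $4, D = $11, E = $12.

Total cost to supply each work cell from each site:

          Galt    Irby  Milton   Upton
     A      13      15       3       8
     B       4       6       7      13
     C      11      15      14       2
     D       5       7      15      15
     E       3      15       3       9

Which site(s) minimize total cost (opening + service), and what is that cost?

For any fixed open set, each work cell goes to its cheapest open site; total = fixed + service.
{B, C}: Galt→B 4, Irby→B 6, Milton→B 7, Upton→C 2. Service 19; fixed 16; total 35.
{A, B, C}: service 15 + fixed 22 = 37
{A, C, D}: Galt→D 5, Irby→D 7, Milton→A 3, Upton→C 2. Service 17; fixed 21; total 38.
{A, B, C, D, E}: service 14 + fixed 45 = 59
No other subset beats 35.

Open B and C; minimum total cost 35.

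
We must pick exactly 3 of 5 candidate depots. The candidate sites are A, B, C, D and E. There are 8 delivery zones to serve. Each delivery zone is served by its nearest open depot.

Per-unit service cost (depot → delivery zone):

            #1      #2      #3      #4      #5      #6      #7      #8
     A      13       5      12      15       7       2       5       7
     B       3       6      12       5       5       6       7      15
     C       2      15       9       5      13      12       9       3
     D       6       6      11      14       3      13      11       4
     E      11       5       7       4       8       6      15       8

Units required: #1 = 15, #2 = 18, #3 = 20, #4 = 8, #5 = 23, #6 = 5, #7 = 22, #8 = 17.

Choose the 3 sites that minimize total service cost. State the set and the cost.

With exactly 3 open, each delivery zone uses its cheapest among the chosen.
{A, C, D}: #1→C 2·15=30, #2→A 5·18=90, #3→C 9·20=180, #4→C 5·8=40, #5→D 3·23=69, #6→A 2·5=10, #7→A 5·22=110, #8→C 3·17=51. Service cost 580.
{A, D, E}: service cost 609
{A, C, E}: service cost 624
Among all 10 size-3 choices, {A, C, D} is lowest.

Choose A, C and D; total service cost 580.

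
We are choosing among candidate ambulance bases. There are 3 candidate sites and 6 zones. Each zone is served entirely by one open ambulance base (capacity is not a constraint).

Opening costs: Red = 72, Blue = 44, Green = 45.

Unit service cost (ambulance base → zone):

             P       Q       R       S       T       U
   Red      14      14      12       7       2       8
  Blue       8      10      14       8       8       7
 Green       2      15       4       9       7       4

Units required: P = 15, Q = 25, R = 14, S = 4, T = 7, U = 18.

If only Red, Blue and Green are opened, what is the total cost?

Each zone is assigned to its cheapest site among the open ones.
{Red, Blue, Green}: P→Green 2·15=30, Q→Blue 10·25=250, R→Green 4·14=56, S→Red 7·4=28, T→Red 2·7=14, U→Green 4·18=72. Service 450; fixed 161; total 611.

Total cost: 611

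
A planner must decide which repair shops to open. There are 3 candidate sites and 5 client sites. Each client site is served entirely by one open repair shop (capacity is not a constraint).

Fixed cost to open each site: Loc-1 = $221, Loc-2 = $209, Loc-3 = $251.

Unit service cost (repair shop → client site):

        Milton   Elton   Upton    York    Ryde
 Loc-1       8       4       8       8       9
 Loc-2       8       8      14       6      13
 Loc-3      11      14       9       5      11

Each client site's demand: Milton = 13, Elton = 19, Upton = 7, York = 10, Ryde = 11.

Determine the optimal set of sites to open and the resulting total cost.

Open Loc-1 only; minimum total cost 636.

For any fixed open set, each client site goes to its cheapest open site; total = fixed + service.
{Loc-1}: Milton→Loc-1 8·13=104, Elton→Loc-1 4·19=76, Upton→Loc-1 8·7=56, York→Loc-1 8·10=80, Ryde→Loc-1 9·11=99. Service 415; fixed 221; total 636.
{Loc-2}: Milton→Loc-2 8·13=104, Elton→Loc-2 8·19=152, Upton→Loc-2 14·7=98, York→Loc-2 6·10=60, Ryde→Loc-2 13·11=143. Service 557; fixed 209; total 766.
{Loc-1, Loc-2}: service 395 + fixed 430 = 825
{Loc-1, Loc-2, Loc-3}: Milton→Loc-1 8·13=104, Elton→Loc-1 4·19=76, Upton→Loc-1 8·7=56, York→Loc-3 5·10=50, Ryde→Loc-1 9·11=99. Service 385; fixed 681; total 1066.
(All 7 nonempty subsets were checked; Loc-1 only is lowest.)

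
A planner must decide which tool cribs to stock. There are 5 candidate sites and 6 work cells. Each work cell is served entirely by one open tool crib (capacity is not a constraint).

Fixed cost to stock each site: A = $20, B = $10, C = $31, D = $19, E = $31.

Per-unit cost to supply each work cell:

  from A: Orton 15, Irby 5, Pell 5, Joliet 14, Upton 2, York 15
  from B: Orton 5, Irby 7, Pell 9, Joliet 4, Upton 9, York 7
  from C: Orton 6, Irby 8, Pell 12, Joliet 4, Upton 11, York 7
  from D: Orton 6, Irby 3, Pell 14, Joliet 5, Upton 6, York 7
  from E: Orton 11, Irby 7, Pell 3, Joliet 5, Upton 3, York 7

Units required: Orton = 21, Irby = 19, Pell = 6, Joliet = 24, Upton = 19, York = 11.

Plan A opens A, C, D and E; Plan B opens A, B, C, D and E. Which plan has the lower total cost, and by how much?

Plan B is cheaper by 11.

Plan A: {A, C, D, E}: Orton→C 6·21=126, Irby→D 3·19=57, Pell→E 3·6=18, Joliet→C 4·24=96, Upton→A 2·19=38, York→C 7·11=77. Service 412; fixed 101; total 513.
Plan B: {A, B, C, D, E}: Orton→B 5·21=105, Irby→D 3·19=57, Pell→E 3·6=18, Joliet→B 4·24=96, Upton→A 2·19=38, York→B 7·11=77. Service 391; fixed 111; total 502.
Difference: |513 − 502| = 11.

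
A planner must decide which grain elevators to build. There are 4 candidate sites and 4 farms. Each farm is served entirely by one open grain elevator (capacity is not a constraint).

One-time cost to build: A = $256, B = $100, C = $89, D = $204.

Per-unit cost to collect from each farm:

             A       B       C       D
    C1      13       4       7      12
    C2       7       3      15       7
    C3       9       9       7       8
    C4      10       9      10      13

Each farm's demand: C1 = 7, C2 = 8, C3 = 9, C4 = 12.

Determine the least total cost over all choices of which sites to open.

For any fixed open set, each farm goes to its cheapest open site; total = fixed + service.
{B}: C1→B 4·7=28, C2→B 3·8=24, C3→B 9·9=81, C4→B 9·12=108. Service 241; fixed 100; total 341.
{B, C}: service 223 + fixed 189 = 412
{C}: C1→C 7·7=49, C2→C 15·8=120, C3→C 7·9=63, C4→C 10·12=120. Service 352; fixed 89; total 441.
{A, B, C, D}: service 223 + fixed 649 = 872
No other subset beats 341.

Minimum total cost: 341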